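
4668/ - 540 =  -9+ 16/45  =  - 8.64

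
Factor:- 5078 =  - 2^1*2539^1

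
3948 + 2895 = 6843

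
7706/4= 1926+ 1/2=1926.50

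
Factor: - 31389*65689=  - 3^1*13^1*31^1*163^1*10463^1=-2061912021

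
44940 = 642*70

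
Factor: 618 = 2^1*3^1*103^1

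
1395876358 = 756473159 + 639403199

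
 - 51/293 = -51/293= -0.17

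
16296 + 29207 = 45503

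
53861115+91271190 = 145132305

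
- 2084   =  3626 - 5710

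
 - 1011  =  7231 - 8242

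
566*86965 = 49222190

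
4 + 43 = 47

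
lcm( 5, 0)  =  0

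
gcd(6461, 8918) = 91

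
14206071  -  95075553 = -80869482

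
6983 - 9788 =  - 2805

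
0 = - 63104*0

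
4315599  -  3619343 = 696256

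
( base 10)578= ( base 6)2402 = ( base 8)1102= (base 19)1b8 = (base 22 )146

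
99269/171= 580 + 89/171 = 580.52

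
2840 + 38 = 2878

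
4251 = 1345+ 2906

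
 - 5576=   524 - 6100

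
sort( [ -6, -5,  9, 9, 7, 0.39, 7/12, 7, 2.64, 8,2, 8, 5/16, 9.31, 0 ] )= [ - 6, - 5 , 0,5/16,0.39,7/12, 2, 2.64,7, 7, 8, 8, 9,9 , 9.31]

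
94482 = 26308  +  68174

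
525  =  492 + 33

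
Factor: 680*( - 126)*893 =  - 76512240=-2^4*3^2*5^1*7^1 * 17^1*19^1* 47^1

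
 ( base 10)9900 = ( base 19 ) 1881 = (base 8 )23254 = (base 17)2046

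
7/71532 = 7/71532 =0.00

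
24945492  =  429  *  58148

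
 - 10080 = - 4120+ - 5960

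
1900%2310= 1900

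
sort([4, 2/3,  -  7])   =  [-7,2/3, 4]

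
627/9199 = 627/9199 = 0.07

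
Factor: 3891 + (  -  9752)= - 5861= - 5861^1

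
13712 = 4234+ 9478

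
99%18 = 9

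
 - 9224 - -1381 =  -7843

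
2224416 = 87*25568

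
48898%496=290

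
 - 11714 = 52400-64114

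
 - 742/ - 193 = 742/193 = 3.84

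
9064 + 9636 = 18700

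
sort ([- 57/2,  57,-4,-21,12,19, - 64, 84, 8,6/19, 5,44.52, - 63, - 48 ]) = [ - 64,-63, - 48, - 57/2, - 21 ,-4 , 6/19,5,  8,12,19,44.52, 57, 84]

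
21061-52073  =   -31012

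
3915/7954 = 3915/7954 =0.49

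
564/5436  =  47/453 = 0.10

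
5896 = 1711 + 4185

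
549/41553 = 61/4617 = 0.01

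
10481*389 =4077109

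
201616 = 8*25202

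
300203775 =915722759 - 615518984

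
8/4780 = 2/1195= 0.00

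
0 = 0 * 75752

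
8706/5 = 8706/5 = 1741.20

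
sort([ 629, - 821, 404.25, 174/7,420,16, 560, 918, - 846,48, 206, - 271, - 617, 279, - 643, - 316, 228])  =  [  -  846, - 821, - 643, - 617, - 316 , - 271, 16,174/7,48, 206, 228, 279, 404.25, 420 , 560, 629, 918 ] 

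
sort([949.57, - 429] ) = [ - 429,  949.57] 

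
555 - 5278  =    -  4723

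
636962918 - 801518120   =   - 164555202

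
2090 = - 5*( - 418)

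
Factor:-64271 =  - 64271^1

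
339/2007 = 113/669 = 0.17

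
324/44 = 7 + 4/11 = 7.36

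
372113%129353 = 113407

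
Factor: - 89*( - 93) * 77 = 3^1*7^1*11^1*31^1*89^1 = 637329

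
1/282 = 1/282 = 0.00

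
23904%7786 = 546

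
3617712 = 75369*48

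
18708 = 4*4677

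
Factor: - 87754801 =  - 41^1 * 89^1 *24049^1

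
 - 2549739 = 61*( - 41799 ) 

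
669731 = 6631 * 101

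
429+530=959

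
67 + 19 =86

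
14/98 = 1/7  =  0.14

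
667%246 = 175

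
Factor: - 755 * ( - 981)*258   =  2^1*3^3*5^1*43^1*109^1*151^1 = 191088990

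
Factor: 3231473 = 7^1*461639^1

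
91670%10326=9062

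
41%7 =6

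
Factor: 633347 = 11^1*13^1*43^1*103^1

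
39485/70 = 7897/14 = 564.07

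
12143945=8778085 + 3365860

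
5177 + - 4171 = 1006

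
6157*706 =4346842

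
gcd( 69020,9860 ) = 9860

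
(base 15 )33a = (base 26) 122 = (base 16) 2DA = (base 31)NH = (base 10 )730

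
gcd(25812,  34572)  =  12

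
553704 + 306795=860499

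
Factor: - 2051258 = - 2^1*11^1*93239^1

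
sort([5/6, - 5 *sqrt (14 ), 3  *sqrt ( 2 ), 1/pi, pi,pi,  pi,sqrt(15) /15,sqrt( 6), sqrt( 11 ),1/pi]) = [ - 5 * sqrt (14 ),sqrt(15 ) /15,  1/pi,  1/pi, 5/6,sqrt ( 6 ),pi,pi, pi , sqrt(11 ),3*sqrt(2 ) ] 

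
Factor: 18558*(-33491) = - 621525978= -2^1*3^2 * 107^1 * 313^1*1031^1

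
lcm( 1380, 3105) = 12420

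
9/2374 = 9/2374 = 0.00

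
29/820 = 29/820 = 0.04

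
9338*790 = 7377020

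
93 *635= 59055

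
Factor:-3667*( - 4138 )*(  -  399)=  - 2^1 * 3^1*7^1* 19^2*193^1*2069^1 =- 6054444354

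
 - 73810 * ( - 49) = 3616690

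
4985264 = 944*5281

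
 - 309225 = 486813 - 796038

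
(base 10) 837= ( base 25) 18C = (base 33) pc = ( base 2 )1101000101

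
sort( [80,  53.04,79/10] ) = [ 79/10,53.04,80 ]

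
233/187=1+46/187 = 1.25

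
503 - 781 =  - 278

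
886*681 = 603366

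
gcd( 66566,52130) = 802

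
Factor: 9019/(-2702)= - 2^( - 1)*7^( - 1 ) * 29^1*193^( - 1)*311^1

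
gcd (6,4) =2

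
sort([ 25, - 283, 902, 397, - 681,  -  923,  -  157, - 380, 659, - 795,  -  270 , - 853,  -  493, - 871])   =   [ - 923,  -  871, - 853, - 795, - 681, - 493,  -  380, - 283,-270 , - 157, 25,397, 659,  902 ]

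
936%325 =286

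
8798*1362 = 11982876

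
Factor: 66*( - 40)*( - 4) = 2^6*3^1*5^1 * 11^1 = 10560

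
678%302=74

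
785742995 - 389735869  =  396007126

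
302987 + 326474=629461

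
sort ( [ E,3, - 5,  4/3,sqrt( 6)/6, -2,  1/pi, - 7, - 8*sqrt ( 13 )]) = [ - 8*sqrt(13), - 7, - 5,-2, 1/pi, sqrt(6)/6, 4/3,E , 3]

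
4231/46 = 91 + 45/46 = 91.98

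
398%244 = 154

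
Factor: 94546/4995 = 2^1*3^(  -  3 )*5^( - 1 ) * 37^( -1)*41^1*1153^1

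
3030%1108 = 814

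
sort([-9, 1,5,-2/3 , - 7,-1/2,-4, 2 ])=[-9, - 7, - 4, - 2/3,-1/2,1, 2, 5 ] 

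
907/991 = 907/991 = 0.92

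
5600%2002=1596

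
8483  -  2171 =6312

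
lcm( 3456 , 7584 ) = 273024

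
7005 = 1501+5504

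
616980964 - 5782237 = 611198727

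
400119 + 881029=1281148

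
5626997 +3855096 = 9482093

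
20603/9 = 20603/9 = 2289.22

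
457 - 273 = 184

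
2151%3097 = 2151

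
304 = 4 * 76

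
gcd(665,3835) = 5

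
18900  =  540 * 35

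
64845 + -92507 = - 27662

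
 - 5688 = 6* (- 948) 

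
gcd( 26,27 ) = 1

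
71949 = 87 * 827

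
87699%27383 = 5550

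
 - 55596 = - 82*678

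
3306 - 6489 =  - 3183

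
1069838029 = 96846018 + 972992011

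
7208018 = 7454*967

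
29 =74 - 45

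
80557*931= 74998567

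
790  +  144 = 934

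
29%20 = 9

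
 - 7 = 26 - 33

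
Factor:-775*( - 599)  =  5^2 * 31^1*599^1 = 464225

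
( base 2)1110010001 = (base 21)21a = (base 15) 40D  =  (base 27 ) 16M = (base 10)913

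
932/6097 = 932/6097 = 0.15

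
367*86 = 31562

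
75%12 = 3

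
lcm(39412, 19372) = 1142948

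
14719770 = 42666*345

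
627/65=627/65=9.65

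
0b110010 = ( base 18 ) 2E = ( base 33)1h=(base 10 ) 50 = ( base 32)1I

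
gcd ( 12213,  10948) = 23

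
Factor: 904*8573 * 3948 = 30596968416 = 2^5 * 3^1*7^1*47^1*113^1* 8573^1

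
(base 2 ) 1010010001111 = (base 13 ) 251b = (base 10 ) 5263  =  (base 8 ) 12217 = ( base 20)D33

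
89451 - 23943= 65508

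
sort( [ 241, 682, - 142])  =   [ - 142,241,682]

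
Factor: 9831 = 3^1*29^1*113^1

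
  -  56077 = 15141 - 71218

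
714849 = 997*717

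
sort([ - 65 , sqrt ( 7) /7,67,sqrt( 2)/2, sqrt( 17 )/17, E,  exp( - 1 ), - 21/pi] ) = [- 65, - 21/pi,sqrt( 17)/17 , exp(-1 ), sqrt( 7) /7,sqrt(2 ) /2, E,67 ]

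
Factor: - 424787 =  - 11^1*23^2*73^1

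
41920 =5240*8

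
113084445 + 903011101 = 1016095546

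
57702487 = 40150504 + 17551983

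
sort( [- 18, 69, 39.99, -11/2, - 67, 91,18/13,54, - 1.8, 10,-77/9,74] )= [  -  67,- 18,  -  77/9, - 11/2, - 1.8, 18/13 , 10,39.99 , 54, 69, 74, 91]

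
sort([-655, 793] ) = [-655,793]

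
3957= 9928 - 5971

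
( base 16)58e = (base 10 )1422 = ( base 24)2B6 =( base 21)34F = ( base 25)26m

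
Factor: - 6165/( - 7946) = 2^( - 1 )*3^2*5^1*29^(-1) = 45/58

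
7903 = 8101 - 198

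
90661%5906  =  2071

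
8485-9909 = -1424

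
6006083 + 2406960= 8413043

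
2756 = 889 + 1867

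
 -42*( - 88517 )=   3717714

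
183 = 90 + 93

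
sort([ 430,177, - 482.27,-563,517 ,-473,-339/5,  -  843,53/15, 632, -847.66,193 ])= [ - 847.66,- 843, - 563, - 482.27,-473,-339/5,53/15, 177,193 , 430,  517, 632 ]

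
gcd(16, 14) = 2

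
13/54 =13/54 =0.24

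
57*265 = 15105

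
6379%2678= 1023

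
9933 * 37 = 367521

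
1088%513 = 62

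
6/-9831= - 2/3277=- 0.00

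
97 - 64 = 33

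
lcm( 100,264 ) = 6600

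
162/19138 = 81/9569=0.01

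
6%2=0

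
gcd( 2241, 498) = 249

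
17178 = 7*2454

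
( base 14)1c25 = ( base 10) 5129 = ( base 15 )17be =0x1409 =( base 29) 62P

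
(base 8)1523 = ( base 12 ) 5ab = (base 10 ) 851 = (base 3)1011112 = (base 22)1GF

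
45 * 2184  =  98280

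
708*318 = 225144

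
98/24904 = 49/12452 = 0.00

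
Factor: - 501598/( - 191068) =250799/95534 = 2^( - 1 )*37^( - 1 )*1291^( - 1) *250799^1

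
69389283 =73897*939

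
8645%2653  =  686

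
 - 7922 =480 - 8402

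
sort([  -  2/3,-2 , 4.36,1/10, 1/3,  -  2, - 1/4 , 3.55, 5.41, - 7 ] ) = [ - 7, - 2,  -  2, - 2/3, - 1/4, 1/10, 1/3, 3.55, 4.36, 5.41]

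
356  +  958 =1314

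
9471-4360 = 5111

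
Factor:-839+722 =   -  3^2*13^1 = - 117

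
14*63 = 882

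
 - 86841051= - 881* 98571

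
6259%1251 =4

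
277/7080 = 277/7080 =0.04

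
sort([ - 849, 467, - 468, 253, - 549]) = [ - 849 , - 549, - 468, 253, 467] 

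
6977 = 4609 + 2368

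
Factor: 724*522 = 2^3 * 3^2* 29^1*181^1 = 377928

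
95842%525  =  292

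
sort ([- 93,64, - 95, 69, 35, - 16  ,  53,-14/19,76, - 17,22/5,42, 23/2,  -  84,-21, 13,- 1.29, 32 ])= [ - 95, - 93, - 84,-21, - 17, - 16, -1.29,-14/19,  22/5,  23/2,  13, 32,35,42,  53, 64, 69,76]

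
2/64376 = 1/32188   =  0.00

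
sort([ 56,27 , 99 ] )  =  [ 27,56, 99]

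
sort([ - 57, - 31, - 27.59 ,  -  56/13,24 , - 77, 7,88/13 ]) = [ - 77, - 57,  -  31, - 27.59, - 56/13, 88/13, 7,24 ] 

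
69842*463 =32336846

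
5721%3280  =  2441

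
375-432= - 57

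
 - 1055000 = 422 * ( - 2500 )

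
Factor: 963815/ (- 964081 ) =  - 5^1 * 17^2*23^1*29^1 * 964081^ ( - 1 )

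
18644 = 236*79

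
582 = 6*97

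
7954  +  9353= 17307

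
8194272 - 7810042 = 384230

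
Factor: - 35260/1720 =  - 41/2 = -2^ ( - 1)*41^1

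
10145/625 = 2029/125 = 16.23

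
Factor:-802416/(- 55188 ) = 916/63 = 2^2 * 3^(- 2) * 7^(-1) * 229^1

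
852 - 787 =65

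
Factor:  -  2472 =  - 2^3*3^1 * 103^1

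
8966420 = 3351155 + 5615265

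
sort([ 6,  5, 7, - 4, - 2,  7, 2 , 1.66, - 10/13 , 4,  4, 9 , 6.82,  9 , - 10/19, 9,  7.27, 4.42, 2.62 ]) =[ - 4 , - 2, - 10/13, - 10/19, 1.66, 2, 2.62,4,  4,4.42,5,6,6.82 , 7,  7, 7.27, 9,9, 9] 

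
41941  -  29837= 12104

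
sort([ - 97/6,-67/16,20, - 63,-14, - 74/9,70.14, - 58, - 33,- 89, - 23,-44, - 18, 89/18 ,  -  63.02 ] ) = [ -89, - 63.02,-63, - 58 , - 44, - 33 , - 23, - 18,-97/6, - 14, - 74/9,-67/16, 89/18,20,70.14 ] 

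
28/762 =14/381 = 0.04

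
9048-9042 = 6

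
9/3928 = 9/3928 = 0.00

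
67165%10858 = 2017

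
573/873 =191/291 = 0.66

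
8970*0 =0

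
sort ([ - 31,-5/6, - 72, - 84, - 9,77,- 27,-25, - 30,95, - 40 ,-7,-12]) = [-84, - 72,  -  40,-31  ,  -  30,- 27, - 25, - 12, - 9, - 7,  -  5/6,77, 95]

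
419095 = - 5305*( - 79)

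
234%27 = 18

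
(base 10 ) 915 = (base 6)4123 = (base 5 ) 12130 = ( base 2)1110010011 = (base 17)32e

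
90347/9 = 90347/9 = 10038.56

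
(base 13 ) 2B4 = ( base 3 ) 122222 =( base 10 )485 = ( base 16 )1e5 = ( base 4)13211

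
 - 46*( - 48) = 2208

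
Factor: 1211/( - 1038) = -7/6 = -2^(-1)*3^(-1 )*7^1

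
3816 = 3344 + 472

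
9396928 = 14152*664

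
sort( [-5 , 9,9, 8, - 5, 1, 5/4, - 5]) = [ - 5,- 5, -5,1,5/4,8, 9,9] 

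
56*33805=1893080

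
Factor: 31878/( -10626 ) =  - 3  =  - 3^1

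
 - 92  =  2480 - 2572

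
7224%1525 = 1124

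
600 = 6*100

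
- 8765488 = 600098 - 9365586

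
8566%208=38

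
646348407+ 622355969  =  1268704376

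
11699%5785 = 129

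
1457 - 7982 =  - 6525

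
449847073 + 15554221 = 465401294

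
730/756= 365/378 =0.97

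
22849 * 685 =15651565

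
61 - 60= 1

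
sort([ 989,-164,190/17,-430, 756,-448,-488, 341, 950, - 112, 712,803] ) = [ - 488, -448, - 430, - 164,  -  112, 190/17,  341,712,756,803,950,989] 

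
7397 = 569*13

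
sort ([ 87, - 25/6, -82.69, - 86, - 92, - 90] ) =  [ - 92, - 90, - 86, - 82.69,  -  25/6,87 ]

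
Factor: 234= 2^1*3^2*13^1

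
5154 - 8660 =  - 3506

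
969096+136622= 1105718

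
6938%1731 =14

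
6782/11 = 6782/11=616.55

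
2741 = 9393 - 6652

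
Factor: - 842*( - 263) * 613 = 2^1*263^1*421^1*613^1 = 135746398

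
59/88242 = 59/88242 = 0.00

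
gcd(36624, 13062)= 42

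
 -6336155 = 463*( - 13685 ) 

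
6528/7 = 6528/7 = 932.57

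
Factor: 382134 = 2^1*3^1*63689^1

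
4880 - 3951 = 929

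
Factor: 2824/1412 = 2= 2^1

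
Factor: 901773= 3^6*1237^1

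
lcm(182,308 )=4004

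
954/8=477/4 = 119.25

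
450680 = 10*45068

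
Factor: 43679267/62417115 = 3^( - 3)*5^( - 1 )*17^( - 1)*27197^( - 1 )* 43679267^1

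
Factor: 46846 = 2^1*59^1 * 397^1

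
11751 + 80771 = 92522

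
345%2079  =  345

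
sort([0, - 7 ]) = [ - 7,0]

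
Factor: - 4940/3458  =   - 2^1*5^1 * 7^( - 1 ) = - 10/7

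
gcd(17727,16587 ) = 57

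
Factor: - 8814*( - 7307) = 64403898=2^1*3^1*13^1*113^1*7307^1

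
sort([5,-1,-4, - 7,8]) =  [-7 , - 4,-1 , 5, 8 ] 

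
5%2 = 1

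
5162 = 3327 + 1835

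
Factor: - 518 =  - 2^1*7^1*37^1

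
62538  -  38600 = 23938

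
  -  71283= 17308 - 88591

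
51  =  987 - 936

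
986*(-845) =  - 833170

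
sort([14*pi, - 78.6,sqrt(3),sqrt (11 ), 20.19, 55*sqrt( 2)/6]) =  [ - 78.6, sqrt( 3), sqrt(11 ) , 55*sqrt (2)/6, 20.19, 14*pi]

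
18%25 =18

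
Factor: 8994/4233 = 2^1* 17^( - 1 )*83^( - 1)*1499^1 =2998/1411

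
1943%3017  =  1943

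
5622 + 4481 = 10103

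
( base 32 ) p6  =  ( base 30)qq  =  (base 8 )1446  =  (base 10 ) 806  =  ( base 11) 673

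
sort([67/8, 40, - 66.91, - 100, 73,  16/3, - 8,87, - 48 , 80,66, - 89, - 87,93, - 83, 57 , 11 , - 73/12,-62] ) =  [ - 100 ,-89, - 87,- 83, - 66.91, - 62, -48, - 8, - 73/12,16/3,  67/8,11,40, 57, 66, 73 , 80, 87 , 93 ] 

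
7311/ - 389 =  - 7311/389 = - 18.79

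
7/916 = 7/916 =0.01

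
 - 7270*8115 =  - 58996050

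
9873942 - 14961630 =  -5087688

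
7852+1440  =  9292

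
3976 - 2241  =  1735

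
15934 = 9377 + 6557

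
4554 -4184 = 370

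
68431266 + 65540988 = 133972254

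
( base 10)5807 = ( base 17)131A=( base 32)5lf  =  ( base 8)13257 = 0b1011010101111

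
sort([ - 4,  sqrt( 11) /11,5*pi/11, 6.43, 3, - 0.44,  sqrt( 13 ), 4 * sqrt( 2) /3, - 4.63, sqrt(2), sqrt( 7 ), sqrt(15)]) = [ - 4.63,- 4,-0.44,sqrt(11 ) /11 , sqrt( 2),5*pi/11, 4*sqrt (2 ) /3, sqrt( 7), 3, sqrt( 13 ), sqrt( 15 ),  6.43] 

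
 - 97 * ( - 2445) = 237165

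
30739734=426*72159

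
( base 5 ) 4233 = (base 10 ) 568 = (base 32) HO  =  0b1000111000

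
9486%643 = 484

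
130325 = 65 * 2005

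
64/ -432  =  - 1 + 23/27 = -0.15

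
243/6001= 243/6001 =0.04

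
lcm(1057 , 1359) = 9513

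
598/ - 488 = -299/244 = - 1.23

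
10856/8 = 1357=1357.00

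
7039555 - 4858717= 2180838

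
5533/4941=5533/4941  =  1.12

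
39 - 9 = 30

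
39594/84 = 471 + 5/14= 471.36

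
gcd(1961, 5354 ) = 1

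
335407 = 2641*127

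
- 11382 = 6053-17435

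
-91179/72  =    -  1267 + 5/8 =- 1266.38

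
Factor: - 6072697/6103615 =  - 5^( - 1 )*7^ ( - 1)*937^1*6481^1*174389^ ( - 1)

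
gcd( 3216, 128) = 16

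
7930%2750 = 2430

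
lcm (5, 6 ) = 30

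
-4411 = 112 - 4523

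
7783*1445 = 11246435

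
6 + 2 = 8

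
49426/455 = 3802/35 = 108.63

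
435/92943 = 145/30981  =  0.00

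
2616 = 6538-3922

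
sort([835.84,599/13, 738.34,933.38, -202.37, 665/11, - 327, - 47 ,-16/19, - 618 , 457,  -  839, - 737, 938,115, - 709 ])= [-839,-737, - 709, - 618, - 327, - 202.37, - 47 ,  -  16/19, 599/13,  665/11,  115, 457,738.34, 835.84, 933.38,938 ] 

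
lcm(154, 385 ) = 770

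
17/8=17/8 = 2.12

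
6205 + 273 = 6478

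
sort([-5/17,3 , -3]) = [ - 3,-5/17 , 3] 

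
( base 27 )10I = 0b1011101011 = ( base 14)3b5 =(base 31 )o3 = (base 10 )747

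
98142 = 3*32714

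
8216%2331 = 1223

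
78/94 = 39/47 = 0.83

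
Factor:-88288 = -2^5*31^1*89^1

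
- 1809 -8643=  - 10452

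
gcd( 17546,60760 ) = 62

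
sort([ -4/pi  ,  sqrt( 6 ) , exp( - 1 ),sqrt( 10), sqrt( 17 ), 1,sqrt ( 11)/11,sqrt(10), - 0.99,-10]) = [ - 10,-4/pi, - 0.99,sqrt(11) /11,  exp( - 1),1 , sqrt(6 ),sqrt( 10 ),sqrt( 10),sqrt (17 )] 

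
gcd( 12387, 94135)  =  1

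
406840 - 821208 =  - 414368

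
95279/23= 95279/23 = 4142.57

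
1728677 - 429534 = 1299143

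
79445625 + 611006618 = 690452243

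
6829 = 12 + 6817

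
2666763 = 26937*99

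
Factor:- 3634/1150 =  - 5^ ( - 2 ) * 79^1 = -  79/25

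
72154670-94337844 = -22183174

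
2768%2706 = 62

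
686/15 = 686/15 = 45.73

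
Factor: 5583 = 3^1*1861^1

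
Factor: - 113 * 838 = - 2^1*113^1*419^1 = - 94694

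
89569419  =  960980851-871411432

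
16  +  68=84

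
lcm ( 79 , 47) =3713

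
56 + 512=568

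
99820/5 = 19964 = 19964.00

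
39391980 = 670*58794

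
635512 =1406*452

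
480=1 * 480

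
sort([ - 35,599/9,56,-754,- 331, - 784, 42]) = [ - 784, - 754, - 331, - 35,42,56, 599/9] 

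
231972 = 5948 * 39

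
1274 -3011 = -1737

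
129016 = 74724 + 54292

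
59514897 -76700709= - 17185812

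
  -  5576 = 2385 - 7961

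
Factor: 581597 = 581597^1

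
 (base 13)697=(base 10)1138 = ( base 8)2162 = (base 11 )945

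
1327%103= 91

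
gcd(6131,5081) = 1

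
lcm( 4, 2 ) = 4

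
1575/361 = 4 +131/361 = 4.36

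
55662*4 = 222648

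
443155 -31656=411499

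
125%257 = 125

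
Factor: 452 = 2^2*113^1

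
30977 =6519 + 24458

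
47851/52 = 920 + 11/52 = 920.21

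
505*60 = 30300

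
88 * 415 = 36520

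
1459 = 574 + 885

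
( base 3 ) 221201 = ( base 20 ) 1EE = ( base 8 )1266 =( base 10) 694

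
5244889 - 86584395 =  - 81339506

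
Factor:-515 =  - 5^1*103^1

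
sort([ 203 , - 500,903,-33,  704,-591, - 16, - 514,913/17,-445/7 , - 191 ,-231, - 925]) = [ - 925, - 591, - 514, -500,-231, - 191, - 445/7, - 33,-16, 913/17,203,704, 903 ] 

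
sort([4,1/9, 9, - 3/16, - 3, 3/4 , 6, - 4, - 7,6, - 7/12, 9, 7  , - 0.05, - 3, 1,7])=[ -7,-4, - 3, - 3, - 7/12, - 3/16, - 0.05,  1/9 , 3/4, 1,4, 6,6,7, 7,9, 9]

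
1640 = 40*41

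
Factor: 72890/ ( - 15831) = - 2^1*3^( - 2)*5^1*37^1*197^1*1759^( - 1)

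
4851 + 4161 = 9012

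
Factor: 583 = 11^1* 53^1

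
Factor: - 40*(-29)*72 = 83520 =2^6 *3^2*5^1*29^1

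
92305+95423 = 187728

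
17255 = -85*( - 203)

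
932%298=38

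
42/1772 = 21/886 = 0.02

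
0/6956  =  0 = 0.00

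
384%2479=384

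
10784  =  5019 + 5765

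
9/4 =9/4= 2.25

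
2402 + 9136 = 11538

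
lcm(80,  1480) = 2960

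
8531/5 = 1706 + 1/5 = 1706.20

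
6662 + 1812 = 8474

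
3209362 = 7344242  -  4134880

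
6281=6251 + 30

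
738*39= 28782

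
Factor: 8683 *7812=67831596= 2^2 * 3^2*7^1*19^1*31^1 * 457^1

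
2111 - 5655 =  - 3544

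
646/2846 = 323/1423 = 0.23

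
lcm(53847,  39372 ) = 3661596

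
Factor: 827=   827^1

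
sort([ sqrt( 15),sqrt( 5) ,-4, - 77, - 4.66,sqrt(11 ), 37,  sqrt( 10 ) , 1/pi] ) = [ - 77, - 4.66, - 4,1/pi,  sqrt ( 5),sqrt(10 ),sqrt(11 ),sqrt (15),  37]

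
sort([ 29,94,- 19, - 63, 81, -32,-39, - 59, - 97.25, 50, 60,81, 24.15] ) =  [-97.25, - 63, - 59, - 39, - 32, - 19, 24.15, 29, 50, 60,  81, 81,94]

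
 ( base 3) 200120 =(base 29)h8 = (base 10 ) 501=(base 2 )111110101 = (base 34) ep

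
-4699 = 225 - 4924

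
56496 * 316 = 17852736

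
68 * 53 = 3604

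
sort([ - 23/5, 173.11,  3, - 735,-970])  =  [ - 970, - 735, - 23/5 , 3,173.11 ]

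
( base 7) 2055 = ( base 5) 10401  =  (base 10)726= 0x2D6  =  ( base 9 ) 886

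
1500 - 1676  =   - 176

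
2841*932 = 2647812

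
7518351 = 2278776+5239575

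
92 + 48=140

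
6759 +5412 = 12171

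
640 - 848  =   - 208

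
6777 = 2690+4087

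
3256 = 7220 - 3964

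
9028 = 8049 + 979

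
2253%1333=920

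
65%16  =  1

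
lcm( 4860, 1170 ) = 63180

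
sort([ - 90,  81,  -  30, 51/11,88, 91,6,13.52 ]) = [ - 90, - 30,51/11,6, 13.52,81,  88,91 ] 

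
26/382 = 13/191 = 0.07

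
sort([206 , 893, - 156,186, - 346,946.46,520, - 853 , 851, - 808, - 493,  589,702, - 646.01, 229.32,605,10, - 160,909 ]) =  [  -  853,-808, - 646.01,- 493, -346,  -  160, - 156,10,186, 206,229.32,  520, 589, 605, 702,851,893, 909, 946.46]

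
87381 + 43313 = 130694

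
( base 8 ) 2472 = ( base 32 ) 19q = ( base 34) 15C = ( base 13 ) 7BC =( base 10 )1338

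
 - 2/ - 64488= 1/32244 = 0.00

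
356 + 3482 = 3838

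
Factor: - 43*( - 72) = 3096 = 2^3 * 3^2 * 43^1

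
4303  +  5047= 9350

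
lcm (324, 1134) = 2268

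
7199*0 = 0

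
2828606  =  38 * 74437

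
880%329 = 222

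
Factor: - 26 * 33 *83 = -2^1*3^1*11^1 * 13^1*83^1  =  - 71214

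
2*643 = 1286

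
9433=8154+1279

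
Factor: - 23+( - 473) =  - 496= - 2^4*31^1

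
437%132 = 41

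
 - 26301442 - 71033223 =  - 97334665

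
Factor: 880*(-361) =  - 2^4*5^1*11^1*19^2 = -317680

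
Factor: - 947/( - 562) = 2^(-1 )*281^(-1)*947^1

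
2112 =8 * 264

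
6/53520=1/8920=   0.00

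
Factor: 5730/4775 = 6/5 =2^1*3^1*5^(- 1)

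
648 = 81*8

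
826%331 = 164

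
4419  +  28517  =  32936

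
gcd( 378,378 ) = 378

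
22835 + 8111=30946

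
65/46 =1 + 19/46  =  1.41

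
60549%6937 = 5053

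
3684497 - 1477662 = 2206835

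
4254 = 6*709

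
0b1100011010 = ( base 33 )O2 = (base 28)10a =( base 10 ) 794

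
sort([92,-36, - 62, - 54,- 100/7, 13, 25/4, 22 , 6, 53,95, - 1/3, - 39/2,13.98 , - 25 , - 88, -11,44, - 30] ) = [-88,-62, - 54 ,-36, - 30, - 25,-39/2, - 100/7, - 11,  -  1/3,6, 25/4,13, 13.98,22,44,53, 92 , 95] 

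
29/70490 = 29/70490 = 0.00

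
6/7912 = 3/3956 = 0.00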